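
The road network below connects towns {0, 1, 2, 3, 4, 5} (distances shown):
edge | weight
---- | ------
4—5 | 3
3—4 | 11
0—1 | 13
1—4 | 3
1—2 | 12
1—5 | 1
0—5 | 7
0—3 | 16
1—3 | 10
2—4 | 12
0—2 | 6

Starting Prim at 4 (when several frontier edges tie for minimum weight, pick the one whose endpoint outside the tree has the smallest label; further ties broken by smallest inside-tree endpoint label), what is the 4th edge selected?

0-2

Grow the tree from 4 using Prim:
Step 1: cheapest edge leaving the tree is 1—4 (3); add 1.
Step 2: cheapest edge leaving the tree is 1—5 (1); add 5.
Step 3: cheapest edge leaving the tree is 0—5 (7); add 0.
Step 4: cheapest edge leaving the tree is 0—2 (6); add 2.
Step 5: cheapest edge leaving the tree is 1—3 (10); add 3.
The 4th edge added is 0—2.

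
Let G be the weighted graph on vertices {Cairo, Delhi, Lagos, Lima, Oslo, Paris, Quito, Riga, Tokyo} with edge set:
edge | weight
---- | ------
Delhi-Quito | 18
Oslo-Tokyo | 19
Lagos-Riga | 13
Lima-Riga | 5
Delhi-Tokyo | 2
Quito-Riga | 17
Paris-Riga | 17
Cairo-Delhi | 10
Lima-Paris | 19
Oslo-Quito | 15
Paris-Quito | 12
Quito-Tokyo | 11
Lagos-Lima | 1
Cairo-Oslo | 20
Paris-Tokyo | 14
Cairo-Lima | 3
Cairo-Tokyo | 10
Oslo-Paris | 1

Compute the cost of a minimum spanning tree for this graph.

Prim's algorithm from Oslo:
Step 1: cheapest edge leaving the tree is Oslo-Paris (1); add Paris.
Step 2: cheapest edge leaving the tree is Paris-Quito (12); add Quito.
Step 3: cheapest edge leaving the tree is Quito-Tokyo (11); add Tokyo.
Step 4: cheapest edge leaving the tree is Delhi-Tokyo (2); add Delhi.
Step 5: cheapest edge leaving the tree is Cairo-Delhi (10); add Cairo.
Step 6: cheapest edge leaving the tree is Cairo-Lima (3); add Lima.
Step 7: cheapest edge leaving the tree is Lagos-Lima (1); add Lagos.
Step 8: cheapest edge leaving the tree is Lima-Riga (5); add Riga.
MST edges: Oslo-Paris, Paris-Quito, Quito-Tokyo, Delhi-Tokyo, Cairo-Delhi, Cairo-Lima, Lagos-Lima, Lima-Riga; total weight 1+12+11+2+10+3+1+5 = 45.

45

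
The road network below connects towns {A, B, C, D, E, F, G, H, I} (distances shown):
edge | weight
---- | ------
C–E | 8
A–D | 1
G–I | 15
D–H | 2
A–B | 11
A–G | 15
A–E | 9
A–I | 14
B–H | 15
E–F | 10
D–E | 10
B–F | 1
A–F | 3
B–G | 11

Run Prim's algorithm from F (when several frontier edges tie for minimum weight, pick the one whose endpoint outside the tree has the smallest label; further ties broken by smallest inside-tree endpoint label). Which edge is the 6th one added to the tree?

C-E

Grow the tree from F using Prim:
Step 1: frontier [B–F 1, A–F 3, E–F 10] → take B–F (1); add B.
Step 2: frontier [A–B 11, B–G 11, B–H 15, A–F 3, E–F 10] → take A–F (3); add A.
Step 3: frontier [A–D 1, A–E 9, A–I 14, A–G 15, B–G 11, B–H 15, E–F 10] → take A–D (1); add D.
Step 4: frontier [A–E 9, A–I 14, A–G 15, B–G 11, B–H 15, D–H 2, D–E 10, E–F 10] → take D–H (2); add H.
Step 5: frontier [A–E 9, A–I 14, A–G 15, B–G 11, D–E 10, E–F 10] → take A–E (9); add E.
Step 6: frontier [A–I 14, A–G 15, B–G 11, C–E 8] → take C–E (8); add C.
Step 7: frontier [A–I 14, A–G 15, B–G 11] → take B–G (11); add G.
Step 8: frontier [A–I 14, G–I 15] → take A–I (14); add I.
The 6th edge added is C–E.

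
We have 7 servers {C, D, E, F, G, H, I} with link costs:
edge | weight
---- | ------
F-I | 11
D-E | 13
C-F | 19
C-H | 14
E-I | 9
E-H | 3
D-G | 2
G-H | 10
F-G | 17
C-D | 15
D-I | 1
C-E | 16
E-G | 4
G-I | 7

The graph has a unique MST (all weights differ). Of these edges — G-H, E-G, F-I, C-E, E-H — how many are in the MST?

Kruskal's algorithm — process edges by increasing weight (ties by edge label):
D-I (1): add — endpoints in different components.
D-G (2): add — endpoints in different components.
E-H (3): add — endpoints in different components.
E-G (4): add — endpoints in different components.
G-I (7): skip — G and I already connected.
E-I (9): skip — E and I already connected.
G-H (10): skip — G and H already connected.
F-I (11): add — endpoints in different components.
D-E (13): skip — D and E already connected.
C-H (14): add — endpoints in different components.
MST edge set: {D-I, D-G, E-H, E-G, F-I, C-H}.
Of the listed edges, {E-G, F-I, E-H} are in the MST → 3.

3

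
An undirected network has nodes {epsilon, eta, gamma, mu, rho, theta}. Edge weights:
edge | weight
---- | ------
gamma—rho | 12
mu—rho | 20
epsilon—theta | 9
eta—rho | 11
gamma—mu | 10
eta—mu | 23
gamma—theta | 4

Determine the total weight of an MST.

46

Prim's algorithm from gamma:
Step 1: frontier [gamma—theta 4, gamma—mu 10, gamma—rho 12] → take gamma—theta (4); add theta.
Step 2: frontier [gamma—mu 10, gamma—rho 12, epsilon—theta 9] → take epsilon—theta (9); add epsilon.
Step 3: frontier [gamma—mu 10, gamma—rho 12] → take gamma—mu (10); add mu.
Step 4: frontier [gamma—rho 12, mu—rho 20, eta—mu 23] → take gamma—rho (12); add rho.
Step 5: frontier [eta—mu 23, eta—rho 11] → take eta—rho (11); add eta.
MST edges: gamma—theta, epsilon—theta, gamma—mu, gamma—rho, eta—rho; total weight 4+9+10+12+11 = 46.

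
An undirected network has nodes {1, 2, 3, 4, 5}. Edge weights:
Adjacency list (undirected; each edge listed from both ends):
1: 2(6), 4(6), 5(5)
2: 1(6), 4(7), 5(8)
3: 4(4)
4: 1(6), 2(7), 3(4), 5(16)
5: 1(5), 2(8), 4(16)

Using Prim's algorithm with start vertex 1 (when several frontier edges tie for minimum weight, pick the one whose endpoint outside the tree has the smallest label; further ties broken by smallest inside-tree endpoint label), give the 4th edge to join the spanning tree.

Grow the tree from 1 using Prim:
Step 1: cheapest edge leaving the tree is 1 5 (5); add 5.
Step 2: cheapest edge leaving the tree is 1 2 (6); add 2.
Step 3: cheapest edge leaving the tree is 1 4 (6); add 4.
Step 4: cheapest edge leaving the tree is 3 4 (4); add 3.
The 4th edge added is 3 4.

3-4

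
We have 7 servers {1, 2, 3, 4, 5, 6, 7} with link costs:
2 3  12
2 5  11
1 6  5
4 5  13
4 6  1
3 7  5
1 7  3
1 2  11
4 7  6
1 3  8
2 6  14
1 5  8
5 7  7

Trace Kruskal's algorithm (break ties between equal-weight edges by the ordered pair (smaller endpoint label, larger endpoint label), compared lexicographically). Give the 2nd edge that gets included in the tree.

1-7

Kruskal's algorithm — process edges by increasing weight (ties by edge label):
4 6 (1): add — endpoints in different components.
1 7 (3): add — endpoints in different components.
1 6 (5): add — endpoints in different components.
3 7 (5): add — endpoints in different components.
4 7 (6): skip — 4 and 7 already connected.
5 7 (7): add — endpoints in different components.
1 3 (8): skip — 1 and 3 already connected.
1 5 (8): skip — 1 and 5 already connected.
1 2 (11): add — endpoints in different components.
The 2nd edge added is 1 7.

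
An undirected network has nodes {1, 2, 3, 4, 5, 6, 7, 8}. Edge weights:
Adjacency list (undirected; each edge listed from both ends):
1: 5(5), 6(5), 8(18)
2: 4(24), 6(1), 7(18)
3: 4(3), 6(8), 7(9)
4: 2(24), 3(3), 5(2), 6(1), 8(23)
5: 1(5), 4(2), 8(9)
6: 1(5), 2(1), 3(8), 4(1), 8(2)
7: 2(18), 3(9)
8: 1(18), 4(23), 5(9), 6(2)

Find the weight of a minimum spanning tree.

Grow the tree from 5 using Prim:
Step 1: frontier [4-5 2, 1-5 5, 5-8 9] → take 4-5 (2); add 4.
Step 2: frontier [4-6 1, 3-4 3, 4-8 23, 2-4 24, 1-5 5, 5-8 9] → take 4-6 (1); add 6.
Step 3: frontier [3-4 3, 4-8 23, 2-4 24, 1-5 5, 5-8 9, 2-6 1, 6-8 2, 1-6 5, 3-6 8] → take 2-6 (1); add 2.
Step 4: frontier [2-7 18, 3-4 3, 4-8 23, 1-5 5, 5-8 9, 6-8 2, 1-6 5, 3-6 8] → take 6-8 (2); add 8.
Step 5: frontier [2-7 18, 3-4 3, 1-5 5, 1-6 5, 3-6 8, 1-8 18] → take 3-4 (3); add 3.
Step 6: frontier [2-7 18, 3-7 9, 1-5 5, 1-6 5, 1-8 18] → take 1-5 (5); add 1.
Step 7: frontier [2-7 18, 3-7 9] → take 3-7 (9); add 7.
MST edges: 4-5, 4-6, 2-6, 6-8, 3-4, 1-5, 3-7; total weight 2+1+1+2+3+5+9 = 23.

23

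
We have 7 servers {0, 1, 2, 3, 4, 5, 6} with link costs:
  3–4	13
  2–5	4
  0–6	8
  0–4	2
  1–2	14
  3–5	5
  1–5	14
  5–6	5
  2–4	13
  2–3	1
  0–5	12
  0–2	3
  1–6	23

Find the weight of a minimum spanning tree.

Grow the tree from 4 using Prim:
Step 1: cheapest edge leaving the tree is 0–4 (2); add 0.
Step 2: cheapest edge leaving the tree is 0–2 (3); add 2.
Step 3: cheapest edge leaving the tree is 2–3 (1); add 3.
Step 4: cheapest edge leaving the tree is 2–5 (4); add 5.
Step 5: cheapest edge leaving the tree is 5–6 (5); add 6.
Step 6: cheapest edge leaving the tree is 1–2 (14); add 1.
MST edges: 0–4, 0–2, 2–3, 2–5, 5–6, 1–2; total weight 2+3+1+4+5+14 = 29.

29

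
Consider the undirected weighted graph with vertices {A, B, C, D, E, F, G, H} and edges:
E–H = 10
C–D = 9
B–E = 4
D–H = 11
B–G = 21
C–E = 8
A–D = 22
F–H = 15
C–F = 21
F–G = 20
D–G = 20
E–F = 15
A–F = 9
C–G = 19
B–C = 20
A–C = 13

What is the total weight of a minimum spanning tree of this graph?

72

Sort edges by weight, then run Kruskal:
B–E (4): add — endpoints in different components.
C–E (8): add — endpoints in different components.
A–F (9): add — endpoints in different components.
C–D (9): add — endpoints in different components.
E–H (10): add — endpoints in different components.
D–H (11): skip — D and H already connected.
A–C (13): add — endpoints in different components.
E–F (15): skip — E and F already connected.
F–H (15): skip — F and H already connected.
C–G (19): add — endpoints in different components.
MST edges: B–E, C–E, A–F, C–D, E–H, A–C, C–G; total weight 4+8+9+9+10+13+19 = 72.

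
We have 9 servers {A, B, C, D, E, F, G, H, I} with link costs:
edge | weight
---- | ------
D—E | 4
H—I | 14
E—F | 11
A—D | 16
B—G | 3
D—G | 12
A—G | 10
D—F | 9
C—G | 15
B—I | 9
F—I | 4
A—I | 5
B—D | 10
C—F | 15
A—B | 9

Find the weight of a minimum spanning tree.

Prim's algorithm from H:
Step 1: cheapest edge leaving the tree is H—I (14); add I.
Step 2: cheapest edge leaving the tree is F—I (4); add F.
Step 3: cheapest edge leaving the tree is A—I (5); add A.
Step 4: cheapest edge leaving the tree is A—B (9); add B.
Step 5: cheapest edge leaving the tree is B—G (3); add G.
Step 6: cheapest edge leaving the tree is D—F (9); add D.
Step 7: cheapest edge leaving the tree is D—E (4); add E.
Step 8: cheapest edge leaving the tree is C—F (15); add C.
MST edges: H—I, F—I, A—I, A—B, B—G, D—F, D—E, C—F; total weight 14+4+5+9+3+9+4+15 = 63.

63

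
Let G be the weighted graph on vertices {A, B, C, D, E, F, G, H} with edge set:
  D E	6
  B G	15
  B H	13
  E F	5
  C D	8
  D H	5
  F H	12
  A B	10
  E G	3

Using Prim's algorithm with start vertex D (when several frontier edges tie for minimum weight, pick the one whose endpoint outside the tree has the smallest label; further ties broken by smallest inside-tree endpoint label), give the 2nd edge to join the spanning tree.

D-E

Prim, starting at D.
Step 1: frontier [D H 5, D E 6, C D 8] → take D H (5); add H.
Step 2: frontier [D E 6, C D 8, F H 12, B H 13] → take D E (6); add E.
Step 3: frontier [C D 8, E G 3, E F 5, F H 12, B H 13] → take E G (3); add G.
Step 4: frontier [C D 8, E F 5, B G 15, F H 12, B H 13] → take E F (5); add F.
Step 5: frontier [C D 8, B G 15, B H 13] → take C D (8); add C.
Step 6: frontier [B G 15, B H 13] → take B H (13); add B.
Step 7: frontier [A B 10] → take A B (10); add A.
The 2nd edge added is D E.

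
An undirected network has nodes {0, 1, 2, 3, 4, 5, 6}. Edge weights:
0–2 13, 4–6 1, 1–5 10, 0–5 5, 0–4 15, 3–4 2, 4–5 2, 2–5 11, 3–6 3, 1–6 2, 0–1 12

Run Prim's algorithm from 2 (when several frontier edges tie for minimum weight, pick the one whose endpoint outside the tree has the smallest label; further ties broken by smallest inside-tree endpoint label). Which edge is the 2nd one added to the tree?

Prim's algorithm from 2:
Step 1: frontier [2–5 11, 0–2 13] → take 2–5 (11); add 5.
Step 2: frontier [0–2 13, 4–5 2, 0–5 5, 1–5 10] → take 4–5 (2); add 4.
Step 3: frontier [0–2 13, 4–6 1, 3–4 2, 0–4 15, 0–5 5, 1–5 10] → take 4–6 (1); add 6.
Step 4: frontier [0–2 13, 3–4 2, 0–4 15, 0–5 5, 1–5 10, 1–6 2, 3–6 3] → take 1–6 (2); add 1.
Step 5: frontier [0–1 12, 0–2 13, 3–4 2, 0–4 15, 0–5 5, 3–6 3] → take 3–4 (2); add 3.
Step 6: frontier [0–1 12, 0–2 13, 0–4 15, 0–5 5] → take 0–5 (5); add 0.
The 2nd edge added is 4–5.

4-5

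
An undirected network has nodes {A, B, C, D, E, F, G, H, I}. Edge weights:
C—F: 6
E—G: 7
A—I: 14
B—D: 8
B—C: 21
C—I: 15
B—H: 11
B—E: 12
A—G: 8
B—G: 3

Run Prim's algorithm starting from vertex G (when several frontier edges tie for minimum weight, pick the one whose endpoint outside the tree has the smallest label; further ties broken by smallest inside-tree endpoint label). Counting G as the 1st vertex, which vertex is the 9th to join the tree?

F

Prim, starting at G.
Step 1: frontier [B—G 3, E—G 7, A—G 8] → take B—G (3); add B.
Step 2: frontier [B—D 8, B—H 11, B—E 12, B—C 21, E—G 7, A—G 8] → take E—G (7); add E.
Step 3: frontier [B—D 8, B—H 11, B—C 21, A—G 8] → take A—G (8); add A.
Step 4: frontier [A—I 14, B—D 8, B—H 11, B—C 21] → take B—D (8); add D.
Step 5: frontier [A—I 14, B—H 11, B—C 21] → take B—H (11); add H.
Step 6: frontier [A—I 14, B—C 21] → take A—I (14); add I.
Step 7: frontier [B—C 21, C—I 15] → take C—I (15); add C.
Step 8: frontier [C—F 6] → take C—F (6); add F.
Vertex order: G, B, E, A, D, H, I, C, F. The 9th vertex is F.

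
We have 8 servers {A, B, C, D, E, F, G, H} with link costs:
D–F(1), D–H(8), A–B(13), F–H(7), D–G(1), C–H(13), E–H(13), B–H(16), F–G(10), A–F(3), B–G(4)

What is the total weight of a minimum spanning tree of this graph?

Kruskal's algorithm — process edges by increasing weight (ties by edge label):
D–F (1): add — endpoints in different components.
D–G (1): add — endpoints in different components.
A–F (3): add — endpoints in different components.
B–G (4): add — endpoints in different components.
F–H (7): add — endpoints in different components.
D–H (8): skip — D and H already connected.
F–G (10): skip — F and G already connected.
A–B (13): skip — A and B already connected.
C–H (13): add — endpoints in different components.
E–H (13): add — endpoints in different components.
MST edges: D–F, D–G, A–F, B–G, F–H, C–H, E–H; total weight 1+1+3+4+7+13+13 = 42.

42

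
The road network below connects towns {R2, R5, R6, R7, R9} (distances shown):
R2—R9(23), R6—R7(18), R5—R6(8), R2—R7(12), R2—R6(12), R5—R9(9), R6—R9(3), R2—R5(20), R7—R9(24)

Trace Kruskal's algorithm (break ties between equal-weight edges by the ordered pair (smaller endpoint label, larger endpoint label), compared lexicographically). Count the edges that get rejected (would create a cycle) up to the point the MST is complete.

Kruskal's algorithm — process edges by increasing weight (ties by edge label):
R6—R9 (3): add. Components now {R6,R9} {R2} {R5} {R7}
R5—R6 (8): add. Components now {R5,R6,R9} {R2} {R7}
R5—R9 (9): skip — R9 and R5 already connected.
R2—R6 (12): add. Components now {R2,R5,R6,R9} {R7}
R2—R7 (12): add. Components now {R2,R5,R6,R7,R9}
Edges rejected before the tree was complete: 1.

1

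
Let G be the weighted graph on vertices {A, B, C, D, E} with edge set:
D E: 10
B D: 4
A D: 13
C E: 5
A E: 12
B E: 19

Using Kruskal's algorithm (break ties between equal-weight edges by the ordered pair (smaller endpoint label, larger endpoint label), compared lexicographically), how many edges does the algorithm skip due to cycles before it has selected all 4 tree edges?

0

Kruskal: consider edges lightest-first.
B D (4): add. Components now {A} {B,D} {C} {E}
C E (5): add. Components now {A} {B,D} {C,E}
D E (10): add. Components now {A} {B,C,D,E}
A E (12): add. Components now {A,B,C,D,E}
Edges rejected before the tree was complete: 0.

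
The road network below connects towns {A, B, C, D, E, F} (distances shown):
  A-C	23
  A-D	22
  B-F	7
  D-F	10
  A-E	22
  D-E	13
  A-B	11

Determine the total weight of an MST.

Kruskal: consider edges lightest-first.
B-F (7): add. Components now {A} {B,F} {C} {D} {E}
D-F (10): add. Components now {A} {B,D,F} {C} {E}
A-B (11): add. Components now {A,B,D,F} {C} {E}
D-E (13): add. Components now {A,B,D,E,F} {C}
A-D (22): skip — A and D already connected.
A-E (22): skip — A and E already connected.
A-C (23): add. Components now {A,B,C,D,E,F}
MST edges: B-F, D-F, A-B, D-E, A-C; total weight 7+10+11+13+23 = 64.

64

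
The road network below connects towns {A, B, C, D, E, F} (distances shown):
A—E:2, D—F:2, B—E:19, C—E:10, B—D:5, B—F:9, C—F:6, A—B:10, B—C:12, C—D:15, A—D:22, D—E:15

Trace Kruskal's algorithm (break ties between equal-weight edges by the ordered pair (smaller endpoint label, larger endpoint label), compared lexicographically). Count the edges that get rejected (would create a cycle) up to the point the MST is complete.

1

Sort edges by weight, then run Kruskal:
A—E (2): add. Components now {A,E} {B} {C} {D} {F}
D—F (2): add. Components now {A,E} {B} {C} {D,F}
B—D (5): add. Components now {A,E} {B,D,F} {C}
C—F (6): add. Components now {A,E} {B,C,D,F}
B—F (9): skip — B and F already connected.
A—B (10): add. Components now {A,B,C,D,E,F}
Edges rejected before the tree was complete: 1.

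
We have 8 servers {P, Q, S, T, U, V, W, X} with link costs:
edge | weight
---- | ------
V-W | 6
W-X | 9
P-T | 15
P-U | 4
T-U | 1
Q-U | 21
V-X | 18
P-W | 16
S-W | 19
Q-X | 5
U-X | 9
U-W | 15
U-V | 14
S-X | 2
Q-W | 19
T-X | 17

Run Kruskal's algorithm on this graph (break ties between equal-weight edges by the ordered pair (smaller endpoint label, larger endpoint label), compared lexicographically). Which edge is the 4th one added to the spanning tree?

Kruskal's algorithm — process edges by increasing weight (ties by edge label):
T-U (1): add — endpoints in different components.
S-X (2): add — endpoints in different components.
P-U (4): add — endpoints in different components.
Q-X (5): add — endpoints in different components.
V-W (6): add — endpoints in different components.
U-X (9): add — endpoints in different components.
W-X (9): add — endpoints in different components.
The 4th edge added is Q-X.

Q-X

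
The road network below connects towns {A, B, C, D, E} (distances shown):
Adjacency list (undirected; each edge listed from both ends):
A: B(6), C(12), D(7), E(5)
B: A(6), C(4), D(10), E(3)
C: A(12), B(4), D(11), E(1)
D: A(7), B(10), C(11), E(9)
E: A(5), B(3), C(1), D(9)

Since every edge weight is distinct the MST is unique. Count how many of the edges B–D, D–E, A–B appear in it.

0

Kruskal's algorithm — process edges by increasing weight (ties by edge label):
C–E (1): add. Components now {A} {B} {C,E} {D}
B–E (3): add. Components now {A} {B,C,E} {D}
B–C (4): skip — B and C already connected.
A–E (5): add. Components now {A,B,C,E} {D}
A–B (6): skip — A and B already connected.
A–D (7): add. Components now {A,B,C,D,E}
MST edge set: {C–E, B–E, A–E, A–D}.
Of the listed edges, {} are in the MST → 0.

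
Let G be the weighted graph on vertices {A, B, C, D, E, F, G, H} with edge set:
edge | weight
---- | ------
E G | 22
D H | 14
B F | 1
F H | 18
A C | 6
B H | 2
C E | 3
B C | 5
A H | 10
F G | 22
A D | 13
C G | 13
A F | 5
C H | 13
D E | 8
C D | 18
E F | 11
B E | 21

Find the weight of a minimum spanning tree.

37

Kruskal: consider edges lightest-first.
B F (1): add — endpoints in different components.
B H (2): add — endpoints in different components.
C E (3): add — endpoints in different components.
A F (5): add — endpoints in different components.
B C (5): add — endpoints in different components.
A C (6): skip — A and C already connected.
D E (8): add — endpoints in different components.
A H (10): skip — A and H already connected.
E F (11): skip — E and F already connected.
A D (13): skip — A and D already connected.
C G (13): add — endpoints in different components.
MST edges: B F, B H, C E, A F, B C, D E, C G; total weight 1+2+3+5+5+8+13 = 37.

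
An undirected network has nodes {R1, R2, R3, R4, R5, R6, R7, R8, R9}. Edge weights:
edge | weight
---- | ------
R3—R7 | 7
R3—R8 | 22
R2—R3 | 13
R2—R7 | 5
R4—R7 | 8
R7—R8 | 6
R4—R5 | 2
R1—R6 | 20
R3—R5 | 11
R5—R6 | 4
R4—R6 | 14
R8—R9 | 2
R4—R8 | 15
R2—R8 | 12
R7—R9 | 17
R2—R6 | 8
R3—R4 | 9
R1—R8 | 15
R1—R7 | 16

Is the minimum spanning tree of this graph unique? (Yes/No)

Kruskal: consider edges lightest-first.
R4—R5 (2): add — endpoints in different components.
R8—R9 (2): add — endpoints in different components.
R5—R6 (4): add — endpoints in different components.
R2—R7 (5): add — endpoints in different components.
R7—R8 (6): add — endpoints in different components.
R3—R7 (7): add — endpoints in different components.
R2—R6 (8): add — endpoints in different components.
R4—R7 (8): skip — R4 and R7 already connected.
R3—R4 (9): skip — R4 and R3 already connected.
R3—R5 (11): skip — R3 and R5 already connected.
R2—R8 (12): skip — R2 and R8 already connected.
R2—R3 (13): skip — R2 and R3 already connected.
R4—R6 (14): skip — R4 and R6 already connected.
R1—R8 (15): add — endpoints in different components.
Non-tree edge R4—R7 has weight 8, equal to the heaviest edge on its tree cycle — swapping gives another MST of the same weight. Not unique.

No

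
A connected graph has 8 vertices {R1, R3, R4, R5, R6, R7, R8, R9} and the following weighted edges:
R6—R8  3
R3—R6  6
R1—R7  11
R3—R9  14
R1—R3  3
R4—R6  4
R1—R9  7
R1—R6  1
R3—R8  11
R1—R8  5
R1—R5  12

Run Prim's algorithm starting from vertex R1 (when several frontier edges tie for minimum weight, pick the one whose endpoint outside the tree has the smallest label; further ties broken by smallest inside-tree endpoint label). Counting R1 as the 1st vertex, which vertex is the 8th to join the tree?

R5

Prim, starting at R1.
Step 1: frontier [R1—R6 1, R1—R3 3, R1—R8 5, R1—R9 7, R1—R7 11, R1—R5 12] → take R1—R6 (1); add R6.
Step 2: frontier [R1—R3 3, R1—R8 5, R1—R9 7, R1—R7 11, R1—R5 12, R6—R8 3, R4—R6 4, R3—R6 6] → take R1—R3 (3); add R3.
Step 3: frontier [R1—R8 5, R1—R9 7, R1—R7 11, R1—R5 12, R3—R8 11, R3—R9 14, R6—R8 3, R4—R6 4] → take R6—R8 (3); add R8.
Step 4: frontier [R1—R9 7, R1—R7 11, R1—R5 12, R3—R9 14, R4—R6 4] → take R4—R6 (4); add R4.
Step 5: frontier [R1—R9 7, R1—R7 11, R1—R5 12, R3—R9 14] → take R1—R9 (7); add R9.
Step 6: frontier [R1—R7 11, R1—R5 12] → take R1—R7 (11); add R7.
Step 7: frontier [R1—R5 12] → take R1—R5 (12); add R5.
Vertex order: R1, R6, R3, R8, R4, R9, R7, R5. The 8th vertex is R5.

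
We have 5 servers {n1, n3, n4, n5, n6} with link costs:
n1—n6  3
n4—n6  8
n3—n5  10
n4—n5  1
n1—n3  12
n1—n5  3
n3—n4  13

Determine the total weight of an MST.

Prim's algorithm from n4:
Step 1: frontier [n4—n5 1, n4—n6 8, n3—n4 13] → take n4—n5 (1); add n5.
Step 2: frontier [n4—n6 8, n3—n4 13, n1—n5 3, n3—n5 10] → take n1—n5 (3); add n1.
Step 3: frontier [n1—n6 3, n1—n3 12, n4—n6 8, n3—n4 13, n3—n5 10] → take n1—n6 (3); add n6.
Step 4: frontier [n1—n3 12, n3—n4 13, n3—n5 10] → take n3—n5 (10); add n3.
MST edges: n4—n5, n1—n5, n1—n6, n3—n5; total weight 1+3+3+10 = 17.

17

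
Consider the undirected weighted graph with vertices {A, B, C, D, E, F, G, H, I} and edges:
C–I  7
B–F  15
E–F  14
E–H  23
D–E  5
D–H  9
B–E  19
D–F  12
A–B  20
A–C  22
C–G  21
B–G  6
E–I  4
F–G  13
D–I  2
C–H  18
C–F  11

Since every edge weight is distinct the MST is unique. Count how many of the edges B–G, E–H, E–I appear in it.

2

Sort edges by weight, then run Kruskal:
D–I (2): add — endpoints in different components.
E–I (4): add — endpoints in different components.
D–E (5): skip — D and E already connected.
B–G (6): add — endpoints in different components.
C–I (7): add — endpoints in different components.
D–H (9): add — endpoints in different components.
C–F (11): add — endpoints in different components.
D–F (12): skip — D and F already connected.
F–G (13): add — endpoints in different components.
E–F (14): skip — E and F already connected.
B–F (15): skip — B and F already connected.
C–H (18): skip — C and H already connected.
B–E (19): skip — B and E already connected.
A–B (20): add — endpoints in different components.
MST edge set: {D–I, E–I, B–G, C–I, D–H, C–F, F–G, A–B}.
Of the listed edges, {B–G, E–I} are in the MST → 2.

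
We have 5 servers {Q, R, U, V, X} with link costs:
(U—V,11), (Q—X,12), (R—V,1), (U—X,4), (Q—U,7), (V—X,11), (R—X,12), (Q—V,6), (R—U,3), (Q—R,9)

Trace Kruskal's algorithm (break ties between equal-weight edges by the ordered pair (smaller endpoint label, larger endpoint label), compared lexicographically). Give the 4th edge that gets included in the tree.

Sort edges by weight, then run Kruskal:
R—V (1): add — endpoints in different components.
R—U (3): add — endpoints in different components.
U—X (4): add — endpoints in different components.
Q—V (6): add — endpoints in different components.
The 4th edge added is Q—V.

Q-V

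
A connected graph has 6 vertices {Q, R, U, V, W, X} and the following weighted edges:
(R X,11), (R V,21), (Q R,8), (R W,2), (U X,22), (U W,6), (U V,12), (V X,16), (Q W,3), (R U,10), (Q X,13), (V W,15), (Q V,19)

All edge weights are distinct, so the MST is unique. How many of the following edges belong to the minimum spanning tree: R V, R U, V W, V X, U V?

1

Sort edges by weight, then run Kruskal:
R W (2): add. Components now {R,W} {V} {Q} {U} {X}
Q W (3): add. Components now {Q,R,W} {V} {U} {X}
U W (6): add. Components now {Q,R,U,W} {V} {X}
Q R (8): skip — R and Q already connected.
R U (10): skip — R and U already connected.
R X (11): add. Components now {Q,R,U,W,X} {V}
U V (12): add. Components now {Q,R,U,V,W,X}
MST edge set: {R W, Q W, U W, R X, U V}.
Of the listed edges, {U V} are in the MST → 1.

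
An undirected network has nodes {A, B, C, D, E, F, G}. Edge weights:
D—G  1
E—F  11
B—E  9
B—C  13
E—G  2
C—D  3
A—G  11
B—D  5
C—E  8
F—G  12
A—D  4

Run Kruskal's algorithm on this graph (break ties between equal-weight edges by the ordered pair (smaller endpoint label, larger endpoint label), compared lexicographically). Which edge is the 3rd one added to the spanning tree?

C-D

Kruskal's algorithm — process edges by increasing weight (ties by edge label):
D—G (1): add. Components now {A} {B} {C} {D,G} {E} {F}
E—G (2): add. Components now {A} {B} {C} {D,E,G} {F}
C—D (3): add. Components now {A} {B} {C,D,E,G} {F}
A—D (4): add. Components now {A,C,D,E,G} {B} {F}
B—D (5): add. Components now {A,B,C,D,E,G} {F}
C—E (8): skip — C and E already connected.
B—E (9): skip — B and E already connected.
A—G (11): skip — A and G already connected.
E—F (11): add. Components now {A,B,C,D,E,F,G}
The 3rd edge added is C—D.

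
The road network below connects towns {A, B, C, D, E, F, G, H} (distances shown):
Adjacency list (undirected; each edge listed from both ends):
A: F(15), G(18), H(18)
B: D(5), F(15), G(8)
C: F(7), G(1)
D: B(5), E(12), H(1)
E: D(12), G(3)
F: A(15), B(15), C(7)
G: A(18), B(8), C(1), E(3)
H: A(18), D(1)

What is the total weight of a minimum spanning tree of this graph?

40

Kruskal's algorithm — process edges by increasing weight (ties by edge label):
C—G (1): add — endpoints in different components.
D—H (1): add — endpoints in different components.
E—G (3): add — endpoints in different components.
B—D (5): add — endpoints in different components.
C—F (7): add — endpoints in different components.
B—G (8): add — endpoints in different components.
D—E (12): skip — D and E already connected.
A—F (15): add — endpoints in different components.
MST edges: C—G, D—H, E—G, B—D, C—F, B—G, A—F; total weight 1+1+3+5+7+8+15 = 40.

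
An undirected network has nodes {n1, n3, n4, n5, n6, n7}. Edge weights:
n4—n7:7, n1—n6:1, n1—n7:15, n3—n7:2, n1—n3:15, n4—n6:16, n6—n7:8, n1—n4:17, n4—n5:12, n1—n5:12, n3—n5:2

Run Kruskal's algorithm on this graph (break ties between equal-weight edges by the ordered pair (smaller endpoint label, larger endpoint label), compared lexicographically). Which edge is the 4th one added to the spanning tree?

Sort edges by weight, then run Kruskal:
n1—n6 (1): add. Components now {n7} {n3} {n5} {n1,n6} {n4}
n3—n5 (2): add. Components now {n7} {n3,n5} {n1,n6} {n4}
n3—n7 (2): add. Components now {n3,n5,n7} {n1,n6} {n4}
n4—n7 (7): add. Components now {n3,n4,n5,n7} {n1,n6}
n6—n7 (8): add. Components now {n1,n3,n4,n5,n6,n7}
The 4th edge added is n4—n7.

n4-n7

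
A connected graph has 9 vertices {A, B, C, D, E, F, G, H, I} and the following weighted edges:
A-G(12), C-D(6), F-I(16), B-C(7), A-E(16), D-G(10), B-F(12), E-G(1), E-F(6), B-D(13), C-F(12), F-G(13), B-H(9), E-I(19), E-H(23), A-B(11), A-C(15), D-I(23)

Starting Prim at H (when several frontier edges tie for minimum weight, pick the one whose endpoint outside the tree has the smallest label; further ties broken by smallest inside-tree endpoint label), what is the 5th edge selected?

E-G

Prim, starting at H.
Step 1: cheapest edge leaving the tree is B-H (9); add B.
Step 2: cheapest edge leaving the tree is B-C (7); add C.
Step 3: cheapest edge leaving the tree is C-D (6); add D.
Step 4: cheapest edge leaving the tree is D-G (10); add G.
Step 5: cheapest edge leaving the tree is E-G (1); add E.
Step 6: cheapest edge leaving the tree is E-F (6); add F.
Step 7: cheapest edge leaving the tree is A-B (11); add A.
Step 8: cheapest edge leaving the tree is F-I (16); add I.
The 5th edge added is E-G.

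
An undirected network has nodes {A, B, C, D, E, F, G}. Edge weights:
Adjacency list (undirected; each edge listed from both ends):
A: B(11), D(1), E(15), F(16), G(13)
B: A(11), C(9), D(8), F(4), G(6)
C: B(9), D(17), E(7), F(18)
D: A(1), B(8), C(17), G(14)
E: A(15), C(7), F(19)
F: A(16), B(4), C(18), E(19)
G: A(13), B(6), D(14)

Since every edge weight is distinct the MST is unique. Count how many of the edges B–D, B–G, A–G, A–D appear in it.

3

Kruskal's algorithm — process edges by increasing weight (ties by edge label):
A–D (1): add — endpoints in different components.
B–F (4): add — endpoints in different components.
B–G (6): add — endpoints in different components.
C–E (7): add — endpoints in different components.
B–D (8): add — endpoints in different components.
B–C (9): add — endpoints in different components.
MST edge set: {A–D, B–F, B–G, C–E, B–D, B–C}.
Of the listed edges, {B–D, B–G, A–D} are in the MST → 3.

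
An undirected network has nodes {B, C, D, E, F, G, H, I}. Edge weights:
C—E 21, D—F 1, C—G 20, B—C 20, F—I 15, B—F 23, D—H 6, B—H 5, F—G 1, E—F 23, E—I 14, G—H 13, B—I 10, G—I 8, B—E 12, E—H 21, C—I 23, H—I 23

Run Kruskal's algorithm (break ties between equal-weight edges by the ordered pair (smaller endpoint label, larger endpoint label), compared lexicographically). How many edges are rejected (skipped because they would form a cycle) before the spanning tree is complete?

4

Sort edges by weight, then run Kruskal:
D—F (1): add — endpoints in different components.
F—G (1): add — endpoints in different components.
B—H (5): add — endpoints in different components.
D—H (6): add — endpoints in different components.
G—I (8): add — endpoints in different components.
B—I (10): skip — B and I already connected.
B—E (12): add — endpoints in different components.
G—H (13): skip — G and H already connected.
E—I (14): skip — E and I already connected.
F—I (15): skip — F and I already connected.
B—C (20): add — endpoints in different components.
Edges rejected before the tree was complete: 4.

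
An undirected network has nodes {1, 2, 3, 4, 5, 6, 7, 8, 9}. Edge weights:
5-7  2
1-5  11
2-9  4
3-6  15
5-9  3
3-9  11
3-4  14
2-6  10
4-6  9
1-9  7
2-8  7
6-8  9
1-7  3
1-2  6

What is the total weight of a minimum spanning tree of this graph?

Kruskal: consider edges lightest-first.
5-7 (2): add — endpoints in different components.
1-7 (3): add — endpoints in different components.
5-9 (3): add — endpoints in different components.
2-9 (4): add — endpoints in different components.
1-2 (6): skip — 1 and 2 already connected.
1-9 (7): skip — 1 and 9 already connected.
2-8 (7): add — endpoints in different components.
4-6 (9): add — endpoints in different components.
6-8 (9): add — endpoints in different components.
2-6 (10): skip — 2 and 6 already connected.
1-5 (11): skip — 1 and 5 already connected.
3-9 (11): add — endpoints in different components.
MST edges: 5-7, 1-7, 5-9, 2-9, 2-8, 4-6, 6-8, 3-9; total weight 2+3+3+4+7+9+9+11 = 48.

48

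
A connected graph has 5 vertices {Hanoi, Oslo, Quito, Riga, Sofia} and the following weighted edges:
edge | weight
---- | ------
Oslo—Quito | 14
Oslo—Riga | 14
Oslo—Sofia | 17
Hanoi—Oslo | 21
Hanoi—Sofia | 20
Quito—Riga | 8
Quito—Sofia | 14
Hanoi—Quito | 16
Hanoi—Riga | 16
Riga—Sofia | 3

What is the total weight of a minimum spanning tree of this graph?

41

Sort edges by weight, then run Kruskal:
Riga—Sofia (3): add — endpoints in different components.
Quito—Riga (8): add — endpoints in different components.
Oslo—Quito (14): add — endpoints in different components.
Oslo—Riga (14): skip — Riga and Oslo already connected.
Quito—Sofia (14): skip — Sofia and Quito already connected.
Hanoi—Quito (16): add — endpoints in different components.
MST edges: Riga—Sofia, Quito—Riga, Oslo—Quito, Hanoi—Quito; total weight 3+8+14+16 = 41.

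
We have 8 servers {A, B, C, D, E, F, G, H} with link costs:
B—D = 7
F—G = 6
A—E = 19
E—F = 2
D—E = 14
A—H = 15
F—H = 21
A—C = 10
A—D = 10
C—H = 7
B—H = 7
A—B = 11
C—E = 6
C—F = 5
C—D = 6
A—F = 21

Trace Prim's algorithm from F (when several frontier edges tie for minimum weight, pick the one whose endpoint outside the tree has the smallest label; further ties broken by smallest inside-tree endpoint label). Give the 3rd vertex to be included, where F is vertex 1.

Grow the tree from F using Prim:
Step 1: cheapest edge leaving the tree is E—F (2); add E.
Step 2: cheapest edge leaving the tree is C—F (5); add C.
Step 3: cheapest edge leaving the tree is C—D (6); add D.
Step 4: cheapest edge leaving the tree is F—G (6); add G.
Step 5: cheapest edge leaving the tree is B—D (7); add B.
Step 6: cheapest edge leaving the tree is B—H (7); add H.
Step 7: cheapest edge leaving the tree is A—C (10); add A.
Vertex order: F, E, C, D, G, B, H, A. The 3rd vertex is C.

C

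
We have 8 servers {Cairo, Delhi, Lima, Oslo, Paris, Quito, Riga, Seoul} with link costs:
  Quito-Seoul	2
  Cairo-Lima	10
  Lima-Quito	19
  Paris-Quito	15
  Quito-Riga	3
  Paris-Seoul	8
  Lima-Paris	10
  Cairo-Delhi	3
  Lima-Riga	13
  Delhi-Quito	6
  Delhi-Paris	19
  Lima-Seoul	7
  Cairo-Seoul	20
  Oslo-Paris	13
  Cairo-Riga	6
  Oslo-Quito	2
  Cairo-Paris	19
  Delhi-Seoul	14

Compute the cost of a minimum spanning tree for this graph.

Kruskal: consider edges lightest-first.
Oslo-Quito (2): add — endpoints in different components.
Quito-Seoul (2): add — endpoints in different components.
Cairo-Delhi (3): add — endpoints in different components.
Quito-Riga (3): add — endpoints in different components.
Cairo-Riga (6): add — endpoints in different components.
Delhi-Quito (6): skip — Quito and Delhi already connected.
Lima-Seoul (7): add — endpoints in different components.
Paris-Seoul (8): add — endpoints in different components.
MST edges: Oslo-Quito, Quito-Seoul, Cairo-Delhi, Quito-Riga, Cairo-Riga, Lima-Seoul, Paris-Seoul; total weight 2+2+3+3+6+7+8 = 31.

31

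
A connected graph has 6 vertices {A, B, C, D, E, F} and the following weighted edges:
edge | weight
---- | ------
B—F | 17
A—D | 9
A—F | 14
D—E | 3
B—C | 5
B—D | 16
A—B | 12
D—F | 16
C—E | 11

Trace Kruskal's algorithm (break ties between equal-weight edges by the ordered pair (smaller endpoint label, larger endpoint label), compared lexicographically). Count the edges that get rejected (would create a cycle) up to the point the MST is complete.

1

Kruskal: consider edges lightest-first.
D—E (3): add — endpoints in different components.
B—C (5): add — endpoints in different components.
A—D (9): add — endpoints in different components.
C—E (11): add — endpoints in different components.
A—B (12): skip — A and B already connected.
A—F (14): add — endpoints in different components.
Edges rejected before the tree was complete: 1.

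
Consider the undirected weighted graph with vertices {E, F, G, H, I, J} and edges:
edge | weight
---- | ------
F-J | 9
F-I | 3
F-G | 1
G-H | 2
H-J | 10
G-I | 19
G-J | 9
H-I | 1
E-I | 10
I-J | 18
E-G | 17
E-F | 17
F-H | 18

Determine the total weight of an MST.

23

Kruskal's algorithm — process edges by increasing weight (ties by edge label):
F-G (1): add — endpoints in different components.
H-I (1): add — endpoints in different components.
G-H (2): add — endpoints in different components.
F-I (3): skip — F and I already connected.
F-J (9): add — endpoints in different components.
G-J (9): skip — G and J already connected.
E-I (10): add — endpoints in different components.
MST edges: F-G, H-I, G-H, F-J, E-I; total weight 1+1+2+9+10 = 23.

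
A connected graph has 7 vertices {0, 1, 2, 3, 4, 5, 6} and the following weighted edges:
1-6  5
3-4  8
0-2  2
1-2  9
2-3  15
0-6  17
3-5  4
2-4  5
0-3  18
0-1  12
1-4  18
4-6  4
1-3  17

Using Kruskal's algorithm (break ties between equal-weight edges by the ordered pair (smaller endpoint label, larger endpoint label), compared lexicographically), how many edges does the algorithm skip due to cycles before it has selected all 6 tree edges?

0

Sort edges by weight, then run Kruskal:
0-2 (2): add. Components now {0,2} {1} {3} {4} {5} {6}
3-5 (4): add. Components now {0,2} {1} {3,5} {4} {6}
4-6 (4): add. Components now {0,2} {1} {3,5} {4,6}
1-6 (5): add. Components now {0,2} {1,4,6} {3,5}
2-4 (5): add. Components now {0,1,2,4,6} {3,5}
3-4 (8): add. Components now {0,1,2,3,4,5,6}
Edges rejected before the tree was complete: 0.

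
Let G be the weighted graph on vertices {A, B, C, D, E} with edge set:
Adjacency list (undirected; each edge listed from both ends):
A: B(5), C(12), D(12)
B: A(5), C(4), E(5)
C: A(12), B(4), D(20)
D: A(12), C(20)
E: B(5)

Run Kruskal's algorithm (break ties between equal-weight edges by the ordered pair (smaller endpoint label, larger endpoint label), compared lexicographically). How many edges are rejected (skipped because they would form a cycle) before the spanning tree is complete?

Kruskal's algorithm — process edges by increasing weight (ties by edge label):
B—C (4): add — endpoints in different components.
A—B (5): add — endpoints in different components.
B—E (5): add — endpoints in different components.
A—C (12): skip — A and C already connected.
A—D (12): add — endpoints in different components.
Edges rejected before the tree was complete: 1.

1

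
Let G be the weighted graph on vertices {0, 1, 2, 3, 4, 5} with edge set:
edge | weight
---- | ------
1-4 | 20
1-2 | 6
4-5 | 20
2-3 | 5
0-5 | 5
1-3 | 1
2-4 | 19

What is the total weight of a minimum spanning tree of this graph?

50

Grow the tree from 4 using Prim:
Step 1: frontier [2-4 19, 1-4 20, 4-5 20] → take 2-4 (19); add 2.
Step 2: frontier [2-3 5, 1-2 6, 1-4 20, 4-5 20] → take 2-3 (5); add 3.
Step 3: frontier [1-2 6, 1-3 1, 1-4 20, 4-5 20] → take 1-3 (1); add 1.
Step 4: frontier [4-5 20] → take 4-5 (20); add 5.
Step 5: frontier [0-5 5] → take 0-5 (5); add 0.
MST edges: 2-4, 2-3, 1-3, 4-5, 0-5; total weight 19+5+1+20+5 = 50.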